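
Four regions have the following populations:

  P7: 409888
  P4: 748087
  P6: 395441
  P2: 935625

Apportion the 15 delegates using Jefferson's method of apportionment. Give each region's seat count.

P7 2; P4 5; P6 2; P2 6

Standard divisor 2489041/15 ≈ 165936.067; standard quotas: P7 2.470, P4 4.508, P6 2.383, P2 5.638.
Rounding down gives 2, 4, 2, 5 = 13 seats, so the divisor must be adjusted.
With modified divisor 143100: modified quotas P7 2.864, P4 5.228, P6 2.763, P2 6.538.
Rounding down: P7 2, P4 5, P6 2, P2 6 (total 15).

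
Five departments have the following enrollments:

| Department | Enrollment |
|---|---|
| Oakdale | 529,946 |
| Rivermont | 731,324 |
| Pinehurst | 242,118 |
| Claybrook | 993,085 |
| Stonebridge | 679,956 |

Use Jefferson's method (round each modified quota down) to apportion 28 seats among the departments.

Oakdale 5; Rivermont 6; Pinehurst 2; Claybrook 9; Stonebridge 6

Standard divisor 3176429/28 ≈ 113443.893; standard quotas: Oakdale 4.671, Rivermont 6.447, Pinehurst 2.134, Claybrook 8.754, Stonebridge 5.994.
Rounding down gives 4, 6, 2, 8, 5 = 25 seats, so the divisor must be adjusted.
With modified divisor 105200: modified quotas Oakdale 5.038, Rivermont 6.952, Pinehurst 2.302, Claybrook 9.440, Stonebridge 6.463.
Rounding down: Oakdale 5, Rivermont 6, Pinehurst 2, Claybrook 9, Stonebridge 6 (total 28).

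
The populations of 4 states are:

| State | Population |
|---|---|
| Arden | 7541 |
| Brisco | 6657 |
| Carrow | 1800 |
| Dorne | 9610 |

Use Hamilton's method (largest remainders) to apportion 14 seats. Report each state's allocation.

Arden: 4, Brisco: 4, Carrow: 1, Dorne: 5

Total 25608; standard divisor 25608/14 ≈ 1829.143.
Standard quotas: Arden 4.1227, Brisco 3.6394, Carrow 0.9841, Dorne 5.2538.
Lower quotas: Arden 4, Brisco 3, Carrow 0, Dorne 5 (sum 12, leaving 2 seats).
Remainders in descending order: Carrow 0.9841, Brisco 0.6394, Dorne 0.2538, Arden 0.1227.
Largest remainders: Carrow, Brisco receive the extra seats.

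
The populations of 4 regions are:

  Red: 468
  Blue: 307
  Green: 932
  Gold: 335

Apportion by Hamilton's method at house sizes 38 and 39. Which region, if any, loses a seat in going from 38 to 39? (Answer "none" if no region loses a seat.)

none

At 38 seats: Red 9, Blue 6, Green 17, Gold 6.
At 39 seats: Red 9, Blue 6, Green 18, Gold 6.
No region's allocation decreased.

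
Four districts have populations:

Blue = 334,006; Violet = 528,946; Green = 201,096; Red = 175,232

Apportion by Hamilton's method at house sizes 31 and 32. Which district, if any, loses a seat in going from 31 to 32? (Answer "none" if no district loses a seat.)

At 31 seats: Blue 8, Violet 13, Green 5, Red 5.
At 32 seats: Blue 9, Violet 14, Green 5, Red 4.
Red drops from 5 to 4.

Red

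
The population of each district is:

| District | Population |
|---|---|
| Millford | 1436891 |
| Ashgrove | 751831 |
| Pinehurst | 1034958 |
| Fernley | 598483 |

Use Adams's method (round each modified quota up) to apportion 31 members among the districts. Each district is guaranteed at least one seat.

Standard divisor 3822163/31 ≈ 123295.581; standard quotas: Millford 11.654, Ashgrove 6.098, Pinehurst 8.394, Fernley 4.854.
Rounding up gives 12, 7, 9, 5 = 33 seats, so the divisor must be adjusted.
With modified divisor 130000: modified quotas Millford 11.053, Ashgrove 5.783, Pinehurst 7.961, Fernley 4.604.
Rounding up: Millford 12, Ashgrove 6, Pinehurst 8, Fernley 5 (total 31).

Millford: 12, Ashgrove: 6, Pinehurst: 8, Fernley: 5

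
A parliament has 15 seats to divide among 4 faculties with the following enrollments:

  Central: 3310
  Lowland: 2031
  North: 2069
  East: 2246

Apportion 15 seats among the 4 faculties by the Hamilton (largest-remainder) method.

Central=5, Lowland=3, North=3, East=4

Standard divisor: 9656 ÷ 15 ≈ 643.733.
Standard quotas: Central 5.142, Lowland 3.155, North 3.214, East 3.489.
Lower quotas: Central 5, Lowland 3, North 3, East 3 (sum 14, leaving 1 seat).
Remainders in descending order: East 0.489, North 0.214, Lowland 0.155, Central 0.142.
Largest remainder: East receives the extra seat.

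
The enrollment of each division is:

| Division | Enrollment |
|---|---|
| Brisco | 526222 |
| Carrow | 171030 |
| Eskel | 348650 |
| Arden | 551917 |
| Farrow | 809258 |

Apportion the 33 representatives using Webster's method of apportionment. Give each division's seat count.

Standard divisor 2407077/33 ≈ 72941.727; standard quotas: Brisco 7.214, Carrow 2.345, Eskel 4.780, Arden 7.567, Farrow 11.095.
Rounding to the nearest integer gives Brisco 7, Carrow 2, Eskel 5, Arden 8, Farrow 11 — total 33, matching the house size, so no adjustment is needed.

Brisco 7, Carrow 2, Eskel 5, Arden 8, Farrow 11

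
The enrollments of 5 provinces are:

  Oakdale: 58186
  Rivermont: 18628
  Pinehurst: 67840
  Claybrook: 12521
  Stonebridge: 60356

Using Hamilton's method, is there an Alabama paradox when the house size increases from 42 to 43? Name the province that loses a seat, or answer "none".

none

At 42 seats: Oakdale 11, Rivermont 4, Pinehurst 13, Claybrook 2, Stonebridge 12.
At 43 seats: Oakdale 12, Rivermont 4, Pinehurst 13, Claybrook 2, Stonebridge 12.
No province's allocation decreased.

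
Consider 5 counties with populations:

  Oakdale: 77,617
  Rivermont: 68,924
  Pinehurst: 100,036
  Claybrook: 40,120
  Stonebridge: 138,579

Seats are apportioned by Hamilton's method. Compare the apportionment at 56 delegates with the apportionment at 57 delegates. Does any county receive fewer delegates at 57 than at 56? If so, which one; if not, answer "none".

At 56 seats: Oakdale 10, Rivermont 9, Pinehurst 13, Claybrook 6, Stonebridge 18.
At 57 seats: Oakdale 10, Rivermont 9, Pinehurst 14, Claybrook 5, Stonebridge 19.
Claybrook drops from 6 to 5.

Claybrook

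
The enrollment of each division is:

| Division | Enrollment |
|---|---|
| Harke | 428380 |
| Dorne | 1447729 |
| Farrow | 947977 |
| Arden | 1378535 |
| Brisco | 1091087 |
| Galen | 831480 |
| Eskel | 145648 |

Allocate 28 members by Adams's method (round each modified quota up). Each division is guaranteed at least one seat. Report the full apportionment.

Standard divisor 6270836/28 ≈ 223958.429; standard quotas: Harke 1.913, Dorne 6.464, Farrow 4.233, Arden 6.155, Brisco 4.872, Galen 3.713, Eskel 0.650.
Rounding up gives 2, 7, 5, 7, 5, 4, 1 = 31 seats, so the divisor must be adjusted.
With modified divisor 257000: modified quotas Harke 1.667, Dorne 5.633, Farrow 3.689, Arden 5.364, Brisco 4.245, Galen 3.235, Eskel 0.567.
Rounding up: Harke 2, Dorne 6, Farrow 4, Arden 6, Brisco 5, Galen 4, Eskel 1 (total 28).

Harke 2, Dorne 6, Farrow 4, Arden 6, Brisco 5, Galen 4, Eskel 1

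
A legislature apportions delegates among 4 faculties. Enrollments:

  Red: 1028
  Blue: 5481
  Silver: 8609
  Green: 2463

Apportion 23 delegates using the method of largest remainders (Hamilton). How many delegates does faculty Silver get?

11

Total 17581; standard divisor 17581/23 ≈ 764.391.
Standard quotas: Red 1.3449, Blue 7.1704, Silver 11.2626, Green 3.2222.
Lower quotas: Red 1, Blue 7, Silver 11, Green 3 (sum 22, leaving 1 seat).
Remainders in descending order: Red 0.3449, Silver 0.2626, Green 0.2222, Blue 0.1704.
Largest remainder: Red receives the extra seat.
Silver receives 11.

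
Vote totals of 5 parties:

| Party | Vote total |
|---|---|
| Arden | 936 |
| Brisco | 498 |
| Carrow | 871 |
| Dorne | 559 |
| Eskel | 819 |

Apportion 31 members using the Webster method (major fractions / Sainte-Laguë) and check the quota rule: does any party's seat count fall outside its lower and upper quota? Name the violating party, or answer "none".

Standard quotas: Arden 7.878, Brisco 4.192, Carrow 7.331, Dorne 4.705, Eskel 6.894.
Webster allocation: Arden 8, Brisco 4, Carrow 7, Dorne 5, Eskel 7.
Every allocation lies between the lower and upper quota.

none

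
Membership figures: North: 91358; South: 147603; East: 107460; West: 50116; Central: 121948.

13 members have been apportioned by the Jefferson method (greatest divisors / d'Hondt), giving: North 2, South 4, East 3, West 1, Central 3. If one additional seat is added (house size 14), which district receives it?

Central

Priority for the next seat is population ÷ (current seats + 1).
Priorities: North 30452.667, South 29520.600, East 26865.000, West 25058.000, Central 30487.000.
Highest priority: Central.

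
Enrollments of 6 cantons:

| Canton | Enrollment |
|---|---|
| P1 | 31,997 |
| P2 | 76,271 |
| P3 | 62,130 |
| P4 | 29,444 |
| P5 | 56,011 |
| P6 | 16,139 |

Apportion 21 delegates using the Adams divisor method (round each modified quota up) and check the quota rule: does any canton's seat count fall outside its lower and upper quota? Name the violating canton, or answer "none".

none

Standard quotas: P1 2.470, P2 5.889, P3 4.797, P4 2.273, P5 4.325, P6 1.246.
Adams allocation: P1 3, P2 5, P3 5, P4 2, P5 4, P6 2.
Every allocation lies between the lower and upper quota.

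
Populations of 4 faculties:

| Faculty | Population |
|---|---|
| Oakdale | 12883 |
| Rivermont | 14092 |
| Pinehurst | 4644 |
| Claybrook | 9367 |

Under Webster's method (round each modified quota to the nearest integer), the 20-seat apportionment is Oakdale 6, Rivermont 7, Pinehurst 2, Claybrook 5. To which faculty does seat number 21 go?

Oakdale

Priority for the next seat is population ÷ (current seats + 0.5).
Priorities: Oakdale 1982.000, Rivermont 1878.933, Pinehurst 1857.600, Claybrook 1703.091.
Highest priority: Oakdale.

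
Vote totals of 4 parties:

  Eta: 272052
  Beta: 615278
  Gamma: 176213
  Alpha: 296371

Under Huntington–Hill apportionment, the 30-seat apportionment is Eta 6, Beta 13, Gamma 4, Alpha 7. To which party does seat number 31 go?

Priority for the next seat is population ÷ (√(s·(s+1))).
Priorities: Eta 41978.535, Beta 45607.440, Gamma 39402.425, Alpha 39604.241.
Highest priority: Beta.

Beta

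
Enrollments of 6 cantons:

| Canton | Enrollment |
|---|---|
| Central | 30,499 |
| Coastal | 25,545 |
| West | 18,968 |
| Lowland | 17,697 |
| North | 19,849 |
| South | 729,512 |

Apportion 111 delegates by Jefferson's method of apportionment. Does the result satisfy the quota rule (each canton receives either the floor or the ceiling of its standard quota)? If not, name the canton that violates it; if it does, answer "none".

Standard quotas: Central 4.020, Coastal 3.367, West 2.500, Lowland 2.333, North 2.616, South 96.163.
Jefferson allocation: Central 4, Coastal 3, West 2, Lowland 2, North 2, South 98.
South has quota 96.163 (lower 96, upper 97) but receives 98 — outside the quota interval.

South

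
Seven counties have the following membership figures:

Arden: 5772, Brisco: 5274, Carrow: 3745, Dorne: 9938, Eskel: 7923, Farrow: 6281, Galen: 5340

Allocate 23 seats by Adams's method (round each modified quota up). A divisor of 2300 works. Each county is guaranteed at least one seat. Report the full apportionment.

Arden 3, Brisco 3, Carrow 2, Dorne 5, Eskel 4, Farrow 3, Galen 3

With modified divisor 2300: modified quotas Arden 2.510, Brisco 2.293, Carrow 1.628, Dorne 4.321, Eskel 3.445, Farrow 2.731, Galen 2.322.
Rounding up: Arden 3, Brisco 3, Carrow 2, Dorne 5, Eskel 4, Farrow 3, Galen 3 (total 23).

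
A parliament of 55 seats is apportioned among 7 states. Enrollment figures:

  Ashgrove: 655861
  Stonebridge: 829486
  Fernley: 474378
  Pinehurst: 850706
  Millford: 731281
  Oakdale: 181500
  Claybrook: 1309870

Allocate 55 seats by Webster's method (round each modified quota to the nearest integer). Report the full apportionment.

Standard divisor 5033082/55 ≈ 91510.582; standard quotas: Ashgrove 7.167, Stonebridge 9.064, Fernley 5.184, Pinehurst 9.296, Millford 7.991, Oakdale 1.983, Claybrook 14.314.
Rounding to the nearest integer gives 7, 9, 5, 9, 8, 2, 14 = 54 seats, so the divisor must be adjusted.
With modified divisor 89900: modified quotas Ashgrove 7.295, Stonebridge 9.227, Fernley 5.277, Pinehurst 9.463, Millford 8.134, Oakdale 2.019, Claybrook 14.570.
Rounding to the nearest integer: Ashgrove 7, Stonebridge 9, Fernley 5, Pinehurst 9, Millford 8, Oakdale 2, Claybrook 15 (total 55).

Ashgrove: 7, Stonebridge: 9, Fernley: 5, Pinehurst: 9, Millford: 8, Oakdale: 2, Claybrook: 15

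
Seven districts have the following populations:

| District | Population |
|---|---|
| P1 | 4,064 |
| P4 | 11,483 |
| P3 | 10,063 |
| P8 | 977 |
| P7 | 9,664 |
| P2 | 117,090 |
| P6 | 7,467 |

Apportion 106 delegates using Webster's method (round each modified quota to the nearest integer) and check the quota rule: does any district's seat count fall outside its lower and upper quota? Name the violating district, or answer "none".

Standard quotas: P1 2.679, P4 7.569, P3 6.633, P8 0.644, P7 6.370, P2 77.182, P6 4.922.
Webster allocation: P1 3, P4 8, P3 7, P8 1, P7 6, P2 76, P6 5.
P2 has quota 77.182 (lower 77, upper 78) but receives 76 — outside the quota interval.

P2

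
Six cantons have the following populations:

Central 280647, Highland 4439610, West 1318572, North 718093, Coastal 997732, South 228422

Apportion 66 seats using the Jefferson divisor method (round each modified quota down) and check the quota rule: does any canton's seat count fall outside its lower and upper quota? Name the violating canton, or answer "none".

Standard quotas: Central 2.320, Highland 36.704, West 10.901, North 5.937, Coastal 8.249, South 1.888.
Jefferson allocation: Central 2, Highland 38, West 11, North 6, Coastal 8, South 1.
Highland has quota 36.704 (lower 36, upper 37) but receives 38 — outside the quota interval.

Highland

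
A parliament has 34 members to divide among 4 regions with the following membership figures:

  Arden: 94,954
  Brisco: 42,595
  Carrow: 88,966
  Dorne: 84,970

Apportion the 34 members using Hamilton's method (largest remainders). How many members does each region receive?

Arden 10, Brisco 5, Carrow 10, Dorne 9

Total 311485; standard divisor 311485/34 ≈ 9161.324.
Standard quotas: Arden 10.3647, Brisco 4.6494, Carrow 9.7110, Dorne 9.2749.
Lower quotas: Arden 10, Brisco 4, Carrow 9, Dorne 9 (sum 32, leaving 2 seats).
Remainders in descending order: Carrow 0.7110, Brisco 0.6494, Arden 0.3647, Dorne 0.2749.
The surplus seats go to Carrow, Brisco.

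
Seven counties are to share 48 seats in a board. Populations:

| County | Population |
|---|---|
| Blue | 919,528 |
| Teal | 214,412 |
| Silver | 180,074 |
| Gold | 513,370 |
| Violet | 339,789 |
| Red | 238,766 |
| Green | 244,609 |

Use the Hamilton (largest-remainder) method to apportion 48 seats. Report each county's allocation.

Total 2650548; standard divisor 2650548/48 ≈ 55219.75.
Standard quotas: Blue 16.6522, Teal 3.8829, Silver 3.2610, Gold 9.2969, Violet 6.1534, Red 4.3239, Green 4.4297.
Lower quotas: Blue 16, Teal 3, Silver 3, Gold 9, Violet 6, Red 4, Green 4 (sum 45, leaving 3 seats).
Remainders in descending order: Teal 0.8829, Blue 0.6522, Green 0.4297, Red 0.3239, Gold 0.2969, Silver 0.2610, Violet 0.1534.
Largest remainders: Teal, Blue, Green receive the extra seats.

Blue=17; Teal=4; Silver=3; Gold=9; Violet=6; Red=4; Green=5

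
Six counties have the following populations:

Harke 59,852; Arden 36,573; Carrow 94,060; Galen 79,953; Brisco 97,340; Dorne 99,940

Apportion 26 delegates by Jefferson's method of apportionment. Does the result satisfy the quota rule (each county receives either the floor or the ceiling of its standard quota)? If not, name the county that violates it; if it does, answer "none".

none

Standard quotas: Harke 3.327, Arden 2.033, Carrow 5.229, Galen 4.445, Brisco 5.411, Dorne 5.556.
Jefferson allocation: Harke 3, Arden 2, Carrow 5, Galen 4, Brisco 6, Dorne 6.
Every allocation lies between the lower and upper quota.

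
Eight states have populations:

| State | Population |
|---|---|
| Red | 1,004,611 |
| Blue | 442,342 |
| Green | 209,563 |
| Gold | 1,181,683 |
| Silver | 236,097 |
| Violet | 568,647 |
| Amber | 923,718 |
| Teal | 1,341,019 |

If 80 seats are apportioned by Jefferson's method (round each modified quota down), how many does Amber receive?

Standard divisor 5907680/80 ≈ 73846; standard quotas: Red 13.604, Blue 5.990, Green 2.838, Gold 16.002, Silver 3.197, Violet 7.700, Amber 12.509, Teal 18.160.
Rounding down gives 13, 5, 2, 16, 3, 7, 12, 18 = 76 seats, so the divisor must be adjusted.
With modified divisor 70800: modified quotas Red 14.189, Blue 6.248, Green 2.960, Gold 16.690, Silver 3.335, Violet 8.032, Amber 13.047, Teal 18.941.
Rounding down: Red 14, Blue 6, Green 2, Gold 16, Silver 3, Violet 8, Amber 13, Teal 18 (total 80).
Amber receives 13.

13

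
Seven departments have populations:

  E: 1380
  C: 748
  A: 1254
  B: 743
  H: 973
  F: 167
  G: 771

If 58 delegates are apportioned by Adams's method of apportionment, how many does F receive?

Standard divisor 6036/58 ≈ 104.069; standard quotas: E 13.260, C 7.188, A 12.050, B 7.139, H 9.350, F 1.605, G 7.409.
Rounding up gives 14, 8, 13, 8, 10, 2, 8 = 63 seats, so the divisor must be adjusted.
With modified divisor 109: modified quotas E 12.661, C 6.862, A 11.505, B 6.817, H 8.927, F 1.532, G 7.073.
Rounding up: E 13, C 7, A 12, B 7, H 9, F 2, G 8 (total 58).
F receives 2.

2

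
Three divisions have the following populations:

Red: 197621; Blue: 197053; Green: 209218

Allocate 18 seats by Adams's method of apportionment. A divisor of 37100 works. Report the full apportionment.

Red 6, Blue 6, Green 6

With modified divisor 37100: modified quotas Red 5.327, Blue 5.311, Green 5.639.
Rounding up: Red 6, Blue 6, Green 6 (total 18).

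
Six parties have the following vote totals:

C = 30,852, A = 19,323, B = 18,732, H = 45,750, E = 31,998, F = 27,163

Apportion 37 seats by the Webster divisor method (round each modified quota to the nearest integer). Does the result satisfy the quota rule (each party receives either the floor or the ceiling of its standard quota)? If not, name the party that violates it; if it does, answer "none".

Standard quotas: C 6.567, A 4.113, B 3.987, H 9.739, E 6.811, F 5.782.
Webster allocation: C 6, A 4, B 4, H 10, E 7, F 6.
Every allocation lies between the lower and upper quota.

none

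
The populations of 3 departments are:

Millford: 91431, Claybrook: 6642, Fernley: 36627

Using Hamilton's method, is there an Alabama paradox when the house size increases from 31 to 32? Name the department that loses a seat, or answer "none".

At 31 seats: Millford 21, Claybrook 2, Fernley 8.
At 32 seats: Millford 22, Claybrook 1, Fernley 9.
Claybrook drops from 2 to 1.

Claybrook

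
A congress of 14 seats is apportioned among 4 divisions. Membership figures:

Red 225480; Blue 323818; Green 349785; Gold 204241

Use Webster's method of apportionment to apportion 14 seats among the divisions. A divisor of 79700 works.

Red=3; Blue=4; Green=4; Gold=3

With modified divisor 79700: modified quotas Red 2.829, Blue 4.063, Green 4.389, Gold 2.563.
Rounding to the nearest integer: Red 3, Blue 4, Green 4, Gold 3 (total 14).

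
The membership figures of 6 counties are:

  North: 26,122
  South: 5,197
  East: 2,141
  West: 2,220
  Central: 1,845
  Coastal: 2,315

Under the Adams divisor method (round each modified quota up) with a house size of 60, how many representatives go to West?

Standard divisor 39840/60 ≈ 664; standard quotas: North 39.340, South 7.827, East 3.224, West 3.343, Central 2.779, Coastal 3.486.
Rounding up gives 40, 8, 4, 4, 3, 4 = 63 seats, so the divisor must be adjusted.
With modified divisor 708.3: modified quotas North 36.880, South 7.337, East 3.023, West 3.134, Central 2.605, Coastal 3.268.
Rounding up: North 37, South 8, East 4, West 4, Central 3, Coastal 4 (total 60).
West receives 4.

4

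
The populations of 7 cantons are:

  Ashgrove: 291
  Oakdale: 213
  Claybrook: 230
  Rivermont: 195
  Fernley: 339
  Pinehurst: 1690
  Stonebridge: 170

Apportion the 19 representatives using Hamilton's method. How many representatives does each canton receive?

The standard divisor is 3128/19 ≈ 164.632.
Standard quotas: Ashgrove 1.768, Oakdale 1.294, Claybrook 1.397, Rivermont 1.184, Fernley 2.059, Pinehurst 10.265, Stonebridge 1.033.
Lower quotas: Ashgrove 1, Oakdale 1, Claybrook 1, Rivermont 1, Fernley 2, Pinehurst 10, Stonebridge 1 (sum 17, leaving 2 seats).
Remainders in descending order: Ashgrove 0.768, Claybrook 0.397, Oakdale 0.294, Pinehurst 0.265, Rivermont 0.184, Fernley 0.059, Stonebridge 0.033.
Largest remainders: Ashgrove, Claybrook receive the extra seats.

Ashgrove 2, Oakdale 1, Claybrook 2, Rivermont 1, Fernley 2, Pinehurst 10, Stonebridge 1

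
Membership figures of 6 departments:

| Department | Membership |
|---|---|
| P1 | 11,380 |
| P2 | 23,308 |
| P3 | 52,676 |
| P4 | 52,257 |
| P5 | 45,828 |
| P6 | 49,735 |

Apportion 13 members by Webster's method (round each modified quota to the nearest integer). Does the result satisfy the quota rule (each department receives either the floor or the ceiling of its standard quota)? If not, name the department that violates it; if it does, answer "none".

none

Standard quotas: P1 0.629, P2 1.288, P3 2.912, P4 2.889, P5 2.533, P6 2.749.
Webster allocation: P1 1, P2 1, P3 3, P4 3, P5 2, P6 3.
Every allocation lies between the lower and upper quota.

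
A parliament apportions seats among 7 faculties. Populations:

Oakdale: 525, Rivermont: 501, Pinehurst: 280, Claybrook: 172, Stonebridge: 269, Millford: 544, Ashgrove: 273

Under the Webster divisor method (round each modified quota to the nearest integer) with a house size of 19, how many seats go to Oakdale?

Standard divisor 2564/19 ≈ 134.947; standard quotas: Oakdale 3.890, Rivermont 3.713, Pinehurst 2.075, Claybrook 1.275, Stonebridge 1.993, Millford 4.031, Ashgrove 2.023.
Rounding to the nearest integer gives Oakdale 4, Rivermont 4, Pinehurst 2, Claybrook 1, Stonebridge 2, Millford 4, Ashgrove 2 — total 19, matching the house size, so no adjustment is needed.
Oakdale receives 4.

4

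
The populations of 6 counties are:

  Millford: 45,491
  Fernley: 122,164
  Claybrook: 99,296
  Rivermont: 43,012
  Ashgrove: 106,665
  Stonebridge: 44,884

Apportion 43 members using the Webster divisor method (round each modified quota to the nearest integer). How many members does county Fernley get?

12

Standard divisor 461512/43 ≈ 10732.837; standard quotas: Millford 4.238, Fernley 11.382, Claybrook 9.252, Rivermont 4.008, Ashgrove 9.938, Stonebridge 4.182.
Rounding to the nearest integer gives 4, 11, 9, 4, 10, 4 = 42 seats, so the divisor must be adjusted.
With modified divisor 10500: modified quotas Millford 4.332, Fernley 11.635, Claybrook 9.457, Rivermont 4.096, Ashgrove 10.159, Stonebridge 4.275.
Rounding to the nearest integer: Millford 4, Fernley 12, Claybrook 9, Rivermont 4, Ashgrove 10, Stonebridge 4 (total 43).
Fernley receives 12.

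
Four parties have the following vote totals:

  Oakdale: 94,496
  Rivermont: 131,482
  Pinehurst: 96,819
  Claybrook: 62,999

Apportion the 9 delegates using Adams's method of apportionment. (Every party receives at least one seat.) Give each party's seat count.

Standard divisor 385796/9 ≈ 42866.222; standard quotas: Oakdale 2.204, Rivermont 3.067, Pinehurst 2.259, Claybrook 1.470.
Rounding up gives 3, 4, 3, 2 = 12 seats, so the divisor must be adjusted.
With modified divisor 55700: modified quotas Oakdale 1.697, Rivermont 2.361, Pinehurst 1.738, Claybrook 1.131.
Rounding up: Oakdale 2, Rivermont 3, Pinehurst 2, Claybrook 2 (total 9).

Oakdale 2; Rivermont 3; Pinehurst 2; Claybrook 2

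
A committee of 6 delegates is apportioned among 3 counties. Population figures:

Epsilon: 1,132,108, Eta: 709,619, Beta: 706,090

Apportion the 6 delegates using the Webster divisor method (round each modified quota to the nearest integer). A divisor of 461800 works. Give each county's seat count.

Epsilon=2, Eta=2, Beta=2

With modified divisor 461800: modified quotas Epsilon 2.452, Eta 1.537, Beta 1.529.
Rounding to the nearest integer: Epsilon 2, Eta 2, Beta 2 (total 6).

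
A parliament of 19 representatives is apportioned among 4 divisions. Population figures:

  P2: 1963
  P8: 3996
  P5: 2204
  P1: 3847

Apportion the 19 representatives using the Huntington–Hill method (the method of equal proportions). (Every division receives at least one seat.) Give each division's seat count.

P2: 3, P8: 6, P5: 4, P1: 6

With divisor 626: modified quotas P2 3.136, P8 6.383, P5 3.521, P1 6.145.
Geometric-mean thresholds: P2 √(3·4)=3.464, P8 √(6·7)=6.481, P5 √(3·4)=3.464, P1 √(6·7)=6.481.
Each quota rounded against its threshold gives P2 3, P8 6, P5 4, P1 6 (total 19).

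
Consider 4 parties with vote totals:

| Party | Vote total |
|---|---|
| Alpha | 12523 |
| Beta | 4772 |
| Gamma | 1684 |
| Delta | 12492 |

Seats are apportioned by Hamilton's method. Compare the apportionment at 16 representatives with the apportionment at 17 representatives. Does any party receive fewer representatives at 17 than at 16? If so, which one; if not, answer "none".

At 16 seats: Alpha 6, Beta 3, Gamma 1, Delta 6.
At 17 seats: Alpha 7, Beta 2, Gamma 1, Delta 7.
Beta drops from 3 to 2.

Beta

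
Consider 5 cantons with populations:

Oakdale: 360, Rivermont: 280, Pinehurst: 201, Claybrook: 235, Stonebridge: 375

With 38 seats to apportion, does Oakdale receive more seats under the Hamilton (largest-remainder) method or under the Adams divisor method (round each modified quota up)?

Hamilton

Hamilton: Oakdale 10, Rivermont 7, Pinehurst 5, Claybrook 6, Stonebridge 10.
Adams: Oakdale 9, Rivermont 7, Pinehurst 6, Claybrook 6, Stonebridge 10.
Oakdale gets 10 under Hamilton and 9 under Adams.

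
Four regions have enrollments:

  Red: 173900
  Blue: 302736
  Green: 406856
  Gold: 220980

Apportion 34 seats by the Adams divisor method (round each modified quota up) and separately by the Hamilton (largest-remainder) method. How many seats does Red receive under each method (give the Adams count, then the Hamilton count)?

Adams: Red 6, Blue 9, Green 12, Gold 7.
Hamilton: Red 5, Blue 9, Green 13, Gold 7.
Red gets 6 under Adams and 5 under Hamilton.

6 and 5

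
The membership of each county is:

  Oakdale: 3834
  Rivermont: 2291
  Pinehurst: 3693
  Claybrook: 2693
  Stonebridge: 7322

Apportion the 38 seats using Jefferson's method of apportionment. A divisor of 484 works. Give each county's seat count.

Oakdale 7, Rivermont 4, Pinehurst 7, Claybrook 5, Stonebridge 15

With modified divisor 484: modified quotas Oakdale 7.921, Rivermont 4.733, Pinehurst 7.630, Claybrook 5.564, Stonebridge 15.128.
Rounding down: Oakdale 7, Rivermont 4, Pinehurst 7, Claybrook 5, Stonebridge 15 (total 38).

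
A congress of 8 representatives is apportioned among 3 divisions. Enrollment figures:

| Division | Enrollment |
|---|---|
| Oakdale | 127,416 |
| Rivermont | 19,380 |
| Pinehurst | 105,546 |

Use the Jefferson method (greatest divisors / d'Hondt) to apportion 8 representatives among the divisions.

Oakdale=4, Rivermont=0, Pinehurst=4

Standard divisor 252342/8 ≈ 31542.75; standard quotas: Oakdale 4.039, Rivermont 0.614, Pinehurst 3.346.
Rounding down gives 4, 0, 3 = 7 seats, so the divisor must be adjusted.
With modified divisor 25900: modified quotas Oakdale 4.920, Rivermont 0.748, Pinehurst 4.075.
Rounding down: Oakdale 4, Rivermont 0, Pinehurst 4 (total 8).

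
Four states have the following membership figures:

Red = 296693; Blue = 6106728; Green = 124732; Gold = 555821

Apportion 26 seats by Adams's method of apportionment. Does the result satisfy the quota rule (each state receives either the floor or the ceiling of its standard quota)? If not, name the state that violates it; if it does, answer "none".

Blue

Standard quotas: Red 1.089, Blue 22.413, Green 0.458, Gold 2.040.
Adams allocation: Red 2, Blue 21, Green 1, Gold 2.
Blue has quota 22.413 (lower 22, upper 23) but receives 21 — outside the quota interval.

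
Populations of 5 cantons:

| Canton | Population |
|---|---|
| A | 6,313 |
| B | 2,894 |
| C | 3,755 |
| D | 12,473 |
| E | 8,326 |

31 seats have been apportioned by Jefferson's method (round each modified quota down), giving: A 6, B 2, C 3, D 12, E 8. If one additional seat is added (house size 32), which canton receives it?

B

Priority for the next seat is population ÷ (current seats + 1).
Priorities: A 901.857, B 964.667, C 938.750, D 959.462, E 925.111.
Highest priority: B.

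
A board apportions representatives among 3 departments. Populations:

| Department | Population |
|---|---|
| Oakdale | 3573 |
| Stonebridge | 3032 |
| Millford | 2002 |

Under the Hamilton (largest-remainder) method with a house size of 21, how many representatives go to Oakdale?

9

The standard divisor is 8607/21 ≈ 409.857.
Standard quotas: Oakdale 8.718, Stonebridge 7.398, Millford 4.885.
Lower quotas: Oakdale 8, Stonebridge 7, Millford 4 (sum 19, leaving 2 seats).
Remainders in descending order: Millford 0.885, Oakdale 0.718, Stonebridge 0.398.
The surplus seats go to Millford, Oakdale.
Oakdale receives 9.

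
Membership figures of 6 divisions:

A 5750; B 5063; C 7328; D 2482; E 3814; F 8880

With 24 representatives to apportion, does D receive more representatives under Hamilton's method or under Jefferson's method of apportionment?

Hamilton: A 4, B 4, C 5, D 2, E 3, F 6.
Jefferson: A 4, B 4, C 5, D 1, E 3, F 7.
D gets 2 under Hamilton and 1 under Jefferson.

Hamilton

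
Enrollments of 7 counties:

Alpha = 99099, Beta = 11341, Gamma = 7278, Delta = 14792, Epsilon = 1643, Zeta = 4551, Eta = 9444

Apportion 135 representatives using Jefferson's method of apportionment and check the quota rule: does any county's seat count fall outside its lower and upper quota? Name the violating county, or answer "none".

Alpha

Standard quotas: Alpha 90.304, Beta 10.334, Gamma 6.632, Delta 13.479, Epsilon 1.497, Zeta 4.147, Eta 8.606.
Jefferson allocation: Alpha 93, Beta 10, Gamma 6, Delta 13, Epsilon 1, Zeta 4, Eta 8.
Alpha has quota 90.304 (lower 90, upper 91) but receives 93 — outside the quota interval.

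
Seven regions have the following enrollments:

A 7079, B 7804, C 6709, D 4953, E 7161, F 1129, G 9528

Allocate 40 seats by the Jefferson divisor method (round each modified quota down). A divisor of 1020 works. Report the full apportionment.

With modified divisor 1020: modified quotas A 6.940, B 7.651, C 6.577, D 4.856, E 7.021, F 1.107, G 9.341.
Rounding down: A 6, B 7, C 6, D 4, E 7, F 1, G 9 (total 40).

A 6, B 7, C 6, D 4, E 7, F 1, G 9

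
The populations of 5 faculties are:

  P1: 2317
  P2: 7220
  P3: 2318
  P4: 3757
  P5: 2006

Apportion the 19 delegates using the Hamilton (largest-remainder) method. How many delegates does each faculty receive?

P1=2, P2=8, P3=3, P4=4, P5=2

The standard divisor is 17618/19 ≈ 927.263.
Standard quotas: P1 2.4988, P2 7.7864, P3 2.4998, P4 4.0517, P5 2.1634.
Lower quotas: P1 2, P2 7, P3 2, P4 4, P5 2 (sum 17, leaving 2 seats).
Remainders in descending order: P2 0.7864, P3 0.4998, P1 0.4988, P5 0.1634, P4 0.0517.
The surplus seats go to P2, P3.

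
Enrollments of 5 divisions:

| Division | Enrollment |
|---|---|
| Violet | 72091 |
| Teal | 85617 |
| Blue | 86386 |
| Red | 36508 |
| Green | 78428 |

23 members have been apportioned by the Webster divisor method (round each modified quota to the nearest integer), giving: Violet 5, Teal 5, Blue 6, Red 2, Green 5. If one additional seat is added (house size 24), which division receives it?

Teal

Priority for the next seat is population ÷ (current seats + 0.5).
Priorities: Violet 13107.455, Teal 15566.727, Blue 13290.154, Red 14603.200, Green 14259.636.
Highest priority: Teal.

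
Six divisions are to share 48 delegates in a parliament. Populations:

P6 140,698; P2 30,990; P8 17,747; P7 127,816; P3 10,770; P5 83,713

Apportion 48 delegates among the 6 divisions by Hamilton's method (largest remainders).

Total 411734; standard divisor 411734/48 ≈ 8577.792.
Standard quotas: P6 16.4026, P2 3.6128, P8 2.0689, P7 14.9008, P3 1.2556, P5 9.7593.
Lower quotas: P6 16, P2 3, P8 2, P7 14, P3 1, P5 9 (sum 45, leaving 3 seats).
Remainders in descending order: P7 0.9008, P5 0.7593, P2 0.6128, P6 0.4026, P3 0.2556, P8 0.0689.
The surplus seats go to P7, P5, P2.

P6: 16, P2: 4, P8: 2, P7: 15, P3: 1, P5: 10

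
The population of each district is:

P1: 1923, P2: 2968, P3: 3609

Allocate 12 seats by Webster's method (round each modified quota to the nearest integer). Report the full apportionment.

P1 3, P2 4, P3 5

Standard divisor 8500/12 ≈ 708.333; standard quotas: P1 2.715, P2 4.190, P3 5.095.
Rounding to the nearest integer gives P1 3, P2 4, P3 5 — total 12, matching the house size, so no adjustment is needed.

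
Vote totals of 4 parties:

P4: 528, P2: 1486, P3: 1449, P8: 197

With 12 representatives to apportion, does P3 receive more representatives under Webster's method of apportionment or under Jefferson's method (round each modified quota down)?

Jefferson

Webster: P4 2, P2 5, P3 4, P8 1.
Jefferson: P4 2, P2 5, P3 5, P8 0.
P3 gets 4 under Webster and 5 under Jefferson.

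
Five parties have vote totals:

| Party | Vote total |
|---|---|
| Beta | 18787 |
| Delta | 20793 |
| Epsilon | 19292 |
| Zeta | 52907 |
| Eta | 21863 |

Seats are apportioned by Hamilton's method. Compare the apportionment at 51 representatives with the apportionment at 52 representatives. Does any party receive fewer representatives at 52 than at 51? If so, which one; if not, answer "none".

Epsilon

At 51 seats: Beta 7, Delta 8, Epsilon 8, Zeta 20, Eta 8.
At 52 seats: Beta 7, Delta 8, Epsilon 7, Zeta 21, Eta 9.
Epsilon drops from 8 to 7.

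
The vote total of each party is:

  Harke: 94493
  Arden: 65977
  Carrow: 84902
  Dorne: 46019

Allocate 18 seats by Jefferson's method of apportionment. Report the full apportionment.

Standard divisor 291391/18 ≈ 16188.389; standard quotas: Harke 5.837, Arden 4.076, Carrow 5.245, Dorne 2.843.
Rounding down gives 5, 4, 5, 2 = 16 seats, so the divisor must be adjusted.
With modified divisor 14700: modified quotas Harke 6.428, Arden 4.488, Carrow 5.776, Dorne 3.131.
Rounding down: Harke 6, Arden 4, Carrow 5, Dorne 3 (total 18).

Harke 6, Arden 4, Carrow 5, Dorne 3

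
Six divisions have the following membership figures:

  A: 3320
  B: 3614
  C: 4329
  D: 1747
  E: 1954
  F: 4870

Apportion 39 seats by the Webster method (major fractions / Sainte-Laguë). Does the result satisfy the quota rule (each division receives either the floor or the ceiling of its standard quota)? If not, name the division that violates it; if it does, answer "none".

Standard quotas: A 6.528, B 7.106, C 8.512, D 3.435, E 3.842, F 9.576.
Webster allocation: A 7, B 7, C 8, D 3, E 4, F 10.
Every allocation lies between the lower and upper quota.

none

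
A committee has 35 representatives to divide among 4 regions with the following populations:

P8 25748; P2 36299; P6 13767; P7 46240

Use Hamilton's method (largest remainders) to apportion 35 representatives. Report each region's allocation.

Standard divisor: 122054 ÷ 35 ≈ 3487.257.
Standard quotas: P8 7.3835, P2 10.4090, P6 3.9478, P7 13.2597.
Lower quotas: P8 7, P2 10, P6 3, P7 13 (sum 33, leaving 2 seats).
Remainders in descending order: P6 0.9478, P2 0.4090, P8 0.3835, P7 0.2597.
Largest remainders: P6, P2 receive the extra seats.

P8 7; P2 11; P6 4; P7 13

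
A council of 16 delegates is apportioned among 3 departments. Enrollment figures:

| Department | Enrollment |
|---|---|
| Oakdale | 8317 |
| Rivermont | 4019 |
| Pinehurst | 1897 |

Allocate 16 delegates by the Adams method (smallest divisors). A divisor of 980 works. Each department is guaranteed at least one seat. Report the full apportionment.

With modified divisor 980: modified quotas Oakdale 8.487, Rivermont 4.101, Pinehurst 1.936.
Rounding up: Oakdale 9, Rivermont 5, Pinehurst 2 (total 16).

Oakdale: 9, Rivermont: 5, Pinehurst: 2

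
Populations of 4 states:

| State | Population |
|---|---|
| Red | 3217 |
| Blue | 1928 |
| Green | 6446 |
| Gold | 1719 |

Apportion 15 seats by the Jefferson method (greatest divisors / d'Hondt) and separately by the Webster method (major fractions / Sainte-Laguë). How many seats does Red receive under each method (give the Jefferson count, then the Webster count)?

Jefferson: Red 3, Blue 2, Green 8, Gold 2.
Webster: Red 4, Blue 2, Green 7, Gold 2.
Red gets 3 under Jefferson and 4 under Webster.

3 and 4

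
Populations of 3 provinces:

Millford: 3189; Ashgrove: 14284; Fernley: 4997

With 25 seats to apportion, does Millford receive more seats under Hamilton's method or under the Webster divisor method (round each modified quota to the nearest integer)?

Hamilton: Millford 3, Ashgrove 16, Fernley 6.
Webster: Millford 4, Ashgrove 16, Fernley 5.
Millford gets 3 under Hamilton and 4 under Webster.

Webster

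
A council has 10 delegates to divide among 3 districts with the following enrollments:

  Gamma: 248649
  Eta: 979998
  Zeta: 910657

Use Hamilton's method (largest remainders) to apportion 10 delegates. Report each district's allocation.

Gamma 1; Eta 5; Zeta 4

Total 2139304; standard divisor 2139304/10 ≈ 213930.4.
Standard quotas: Gamma 1.1623, Eta 4.5809, Zeta 4.2568.
Lower quotas: Gamma 1, Eta 4, Zeta 4 (sum 9, leaving 1 seat).
Remainders in descending order: Eta 0.5809, Zeta 0.2568, Gamma 0.1623.
The surplus seat goes to Eta.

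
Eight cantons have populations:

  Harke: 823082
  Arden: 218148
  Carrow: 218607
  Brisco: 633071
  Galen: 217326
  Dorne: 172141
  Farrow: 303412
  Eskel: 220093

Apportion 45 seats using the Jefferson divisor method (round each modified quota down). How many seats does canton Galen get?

3

Standard divisor 2805880/45 ≈ 62352.889; standard quotas: Harke 13.200, Arden 3.499, Carrow 3.506, Brisco 10.153, Galen 3.485, Dorne 2.761, Farrow 4.866, Eskel 3.530.
Rounding down gives 13, 3, 3, 10, 3, 2, 4, 3 = 41 seats, so the divisor must be adjusted.
With modified divisor 56200: modified quotas Harke 14.646, Arden 3.882, Carrow 3.890, Brisco 11.265, Galen 3.867, Dorne 3.063, Farrow 5.399, Eskel 3.916.
Rounding down: Harke 14, Arden 3, Carrow 3, Brisco 11, Galen 3, Dorne 3, Farrow 5, Eskel 3 (total 45).
Galen receives 3.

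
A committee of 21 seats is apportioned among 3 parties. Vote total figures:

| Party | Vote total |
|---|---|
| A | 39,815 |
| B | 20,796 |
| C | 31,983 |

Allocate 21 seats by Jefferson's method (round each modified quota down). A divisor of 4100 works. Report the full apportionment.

A: 9, B: 5, C: 7

With modified divisor 4100: modified quotas A 9.711, B 5.072, C 7.801.
Rounding down: A 9, B 5, C 7 (total 21).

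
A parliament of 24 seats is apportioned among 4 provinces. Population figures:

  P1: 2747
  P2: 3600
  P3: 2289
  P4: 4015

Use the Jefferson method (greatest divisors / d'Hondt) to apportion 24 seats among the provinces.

P1 5; P2 7; P3 4; P4 8

Standard divisor 12651/24 ≈ 527.125; standard quotas: P1 5.211, P2 6.829, P3 4.342, P4 7.617.
Rounding down gives 5, 6, 4, 7 = 22 seats, so the divisor must be adjusted.
With modified divisor 500: modified quotas P1 5.494, P2 7.200, P3 4.578, P4 8.030.
Rounding down: P1 5, P2 7, P3 4, P4 8 (total 24).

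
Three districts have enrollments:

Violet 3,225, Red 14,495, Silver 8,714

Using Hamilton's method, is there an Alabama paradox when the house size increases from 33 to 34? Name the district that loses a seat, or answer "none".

none

At 33 seats: Violet 4, Red 18, Silver 11.
At 34 seats: Violet 4, Red 19, Silver 11.
No district's allocation decreased.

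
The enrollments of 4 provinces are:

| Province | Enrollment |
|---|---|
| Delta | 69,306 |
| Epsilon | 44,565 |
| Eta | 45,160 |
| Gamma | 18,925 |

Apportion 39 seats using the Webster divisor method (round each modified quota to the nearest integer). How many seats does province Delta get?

15

Standard divisor 177956/39 ≈ 4562.974; standard quotas: Delta 15.189, Epsilon 9.767, Eta 9.897, Gamma 4.148.
Rounding to the nearest integer gives Delta 15, Epsilon 10, Eta 10, Gamma 4 — total 39, matching the house size, so no adjustment is needed.
Delta receives 15.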